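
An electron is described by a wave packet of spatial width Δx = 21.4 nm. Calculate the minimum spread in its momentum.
2.464 × 10^-27 kg·m/s

For a wave packet, the spatial width Δx and momentum spread Δp are related by the uncertainty principle:
ΔxΔp ≥ ℏ/2

The minimum momentum spread is:
Δp_min = ℏ/(2Δx)
Δp_min = (1.055e-34 J·s) / (2 × 2.140e-08 m)
Δp_min = 2.464e-27 kg·m/s

A wave packet cannot have both a well-defined position and well-defined momentum.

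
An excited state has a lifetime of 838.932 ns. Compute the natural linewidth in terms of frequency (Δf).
94.856 kHz

Using the energy-time uncertainty principle and E = hf:
ΔEΔt ≥ ℏ/2
hΔf·Δt ≥ ℏ/2

The minimum frequency uncertainty is:
Δf = ℏ/(2hτ) = 1/(4πτ)
Δf = 1/(4π × 8.389e-07 s)
Δf = 9.486e+04 Hz = 94.856 kHz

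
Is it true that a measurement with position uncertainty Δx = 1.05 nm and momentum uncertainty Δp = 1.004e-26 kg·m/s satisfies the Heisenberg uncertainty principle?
No, it violates the uncertainty principle (impossible measurement).

Calculate the product ΔxΔp:
ΔxΔp = (1.050e-09 m) × (1.004e-26 kg·m/s)
ΔxΔp = 1.054e-35 J·s

Compare to the minimum allowed value ℏ/2:
ℏ/2 = 5.273e-35 J·s

Since ΔxΔp = 1.054e-35 J·s < 5.273e-35 J·s = ℏ/2,
the measurement violates the uncertainty principle.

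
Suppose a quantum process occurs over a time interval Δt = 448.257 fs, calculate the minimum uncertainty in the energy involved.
734.190 μeV

Using the energy-time uncertainty principle:
ΔEΔt ≥ ℏ/2

The minimum uncertainty in energy is:
ΔE_min = ℏ/(2Δt)
ΔE_min = (1.055e-34 J·s) / (2 × 4.483e-13 s)
ΔE_min = 1.176e-22 J = 734.190 μeV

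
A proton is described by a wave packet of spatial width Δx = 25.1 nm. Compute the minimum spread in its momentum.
2.101 × 10^-27 kg·m/s

For a wave packet, the spatial width Δx and momentum spread Δp are related by the uncertainty principle:
ΔxΔp ≥ ℏ/2

The minimum momentum spread is:
Δp_min = ℏ/(2Δx)
Δp_min = (1.055e-34 J·s) / (2 × 2.510e-08 m)
Δp_min = 2.101e-27 kg·m/s

A wave packet cannot have both a well-defined position and well-defined momentum.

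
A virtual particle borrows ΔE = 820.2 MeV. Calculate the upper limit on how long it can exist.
4.013 × 10^-25 s

Using the energy-time uncertainty principle:
ΔEΔt ≥ ℏ/2

For a virtual particle borrowing energy ΔE, the maximum lifetime is:
Δt_max = ℏ/(2ΔE)

Converting energy:
ΔE = 820.2 MeV = 1.314e-10 J

Δt_max = (1.055e-34 J·s) / (2 × 1.314e-10 J)
Δt_max = 4.013e-25 s = 4.013 × 10^-25 s

Virtual particles with higher borrowed energy exist for shorter times.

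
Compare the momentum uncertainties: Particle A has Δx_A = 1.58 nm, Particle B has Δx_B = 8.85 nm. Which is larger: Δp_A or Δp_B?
Particle A has the larger minimum momentum uncertainty, by a factor of 5.60.

For each particle, the minimum momentum uncertainty is Δp_min = ℏ/(2Δx):

Particle A: Δp_A = ℏ/(2×1.580e-09 m) = 3.337e-26 kg·m/s
Particle B: Δp_B = ℏ/(2×8.850e-09 m) = 5.958e-27 kg·m/s

Ratio: Δp_A/Δp_B = 5.60

Since Δp_min ∝ 1/Δx, the particle with smaller position uncertainty (A) has larger momentum uncertainty.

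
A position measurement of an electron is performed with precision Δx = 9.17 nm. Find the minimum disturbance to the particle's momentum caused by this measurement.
5.750 × 10^-27 kg·m/s

The uncertainty principle implies that measuring position disturbs momentum:
ΔxΔp ≥ ℏ/2

When we measure position with precision Δx, we necessarily introduce a momentum uncertainty:
Δp ≥ ℏ/(2Δx)
Δp_min = (1.055e-34 J·s) / (2 × 9.170e-09 m)
Δp_min = 5.750e-27 kg·m/s

The more precisely we measure position, the greater the momentum disturbance.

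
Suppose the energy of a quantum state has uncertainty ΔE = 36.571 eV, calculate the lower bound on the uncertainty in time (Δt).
8.999 as

Using the energy-time uncertainty principle:
ΔEΔt ≥ ℏ/2

The minimum uncertainty in time is:
Δt_min = ℏ/(2ΔE)
Δt_min = (1.055e-34 J·s) / (2 × 5.859e-18 J)
Δt_min = 8.999e-18 s = 8.999 as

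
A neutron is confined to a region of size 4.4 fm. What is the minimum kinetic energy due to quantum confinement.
267.578 keV

Using the uncertainty principle:

1. Position uncertainty: Δx ≈ 4.400e-15 m
2. Minimum momentum uncertainty: Δp = ℏ/(2Δx) = 1.198e-20 kg·m/s
3. Minimum kinetic energy:
   KE = (Δp)²/(2m) = (1.198e-20)²/(2 × 1.675e-27 kg)
   KE = 4.287e-14 J = 267.578 keV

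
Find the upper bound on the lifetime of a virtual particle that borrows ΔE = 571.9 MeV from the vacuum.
5.755 × 10^-25 s

Using the energy-time uncertainty principle:
ΔEΔt ≥ ℏ/2

For a virtual particle borrowing energy ΔE, the maximum lifetime is:
Δt_max = ℏ/(2ΔE)

Converting energy:
ΔE = 571.9 MeV = 9.163e-11 J

Δt_max = (1.055e-34 J·s) / (2 × 9.163e-11 J)
Δt_max = 5.755e-25 s = 5.755 × 10^-25 s

Virtual particles with higher borrowed energy exist for shorter times.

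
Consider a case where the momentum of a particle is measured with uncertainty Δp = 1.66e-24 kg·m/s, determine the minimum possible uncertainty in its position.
31.764 pm

Using the Heisenberg uncertainty principle:
ΔxΔp ≥ ℏ/2

The minimum uncertainty in position is:
Δx_min = ℏ/(2Δp)
Δx_min = (1.055e-34 J·s) / (2 × 1.660e-24 kg·m/s)
Δx_min = 3.176e-11 m = 31.764 pm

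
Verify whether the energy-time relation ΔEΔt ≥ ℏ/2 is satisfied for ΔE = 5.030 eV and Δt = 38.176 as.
No, it violates the uncertainty relation.

Calculate the product ΔEΔt:
ΔE = 5.030 eV = 8.059e-19 J
ΔEΔt = (8.059e-19 J) × (3.818e-17 s)
ΔEΔt = 3.077e-35 J·s

Compare to the minimum allowed value ℏ/2:
ℏ/2 = 5.273e-35 J·s

Since ΔEΔt = 3.077e-35 J·s < 5.273e-35 J·s = ℏ/2,
this violates the uncertainty relation.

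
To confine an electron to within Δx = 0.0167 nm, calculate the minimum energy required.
34.153 eV

Localizing a particle requires giving it sufficient momentum uncertainty:

1. From uncertainty principle: Δp ≥ ℏ/(2Δx)
   Δp_min = (1.055e-34 J·s) / (2 × 1.670e-11 m)
   Δp_min = 3.157e-24 kg·m/s

2. This momentum uncertainty corresponds to kinetic energy:
   KE ≈ (Δp)²/(2m) = (3.157e-24)²/(2 × 9.109e-31 kg)
   KE = 5.472e-18 J = 34.153 eV

Tighter localization requires more energy.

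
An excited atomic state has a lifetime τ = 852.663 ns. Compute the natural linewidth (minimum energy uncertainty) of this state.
385.974 peV

Using the energy-time uncertainty principle:
ΔEΔt ≥ ℏ/2

The lifetime τ represents the time uncertainty Δt.
The natural linewidth (minimum energy uncertainty) is:

ΔE = ℏ/(2τ)
ΔE = (1.055e-34 J·s) / (2 × 8.527e-07 s)
ΔE = 6.184e-29 J = 385.974 peV

This natural linewidth limits the precision of spectroscopic measurements.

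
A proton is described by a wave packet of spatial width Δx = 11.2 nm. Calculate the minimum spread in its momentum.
4.708 × 10^-27 kg·m/s

For a wave packet, the spatial width Δx and momentum spread Δp are related by the uncertainty principle:
ΔxΔp ≥ ℏ/2

The minimum momentum spread is:
Δp_min = ℏ/(2Δx)
Δp_min = (1.055e-34 J·s) / (2 × 1.120e-08 m)
Δp_min = 4.708e-27 kg·m/s

A wave packet cannot have both a well-defined position and well-defined momentum.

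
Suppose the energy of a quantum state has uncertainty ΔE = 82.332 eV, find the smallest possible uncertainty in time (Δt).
3.997 as

Using the energy-time uncertainty principle:
ΔEΔt ≥ ℏ/2

The minimum uncertainty in time is:
Δt_min = ℏ/(2ΔE)
Δt_min = (1.055e-34 J·s) / (2 × 1.319e-17 J)
Δt_min = 3.997e-18 s = 3.997 as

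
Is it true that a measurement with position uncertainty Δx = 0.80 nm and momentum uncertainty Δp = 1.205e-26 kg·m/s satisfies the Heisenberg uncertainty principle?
No, it violates the uncertainty principle (impossible measurement).

Calculate the product ΔxΔp:
ΔxΔp = (8.000e-10 m) × (1.205e-26 kg·m/s)
ΔxΔp = 9.640e-36 J·s

Compare to the minimum allowed value ℏ/2:
ℏ/2 = 5.273e-35 J·s

Since ΔxΔp = 9.640e-36 J·s < 5.273e-35 J·s = ℏ/2,
the measurement violates the uncertainty principle.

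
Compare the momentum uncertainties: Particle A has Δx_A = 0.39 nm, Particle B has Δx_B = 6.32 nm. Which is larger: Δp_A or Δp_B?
Particle A has the larger minimum momentum uncertainty, by a factor of 16.21.

For each particle, the minimum momentum uncertainty is Δp_min = ℏ/(2Δx):

Particle A: Δp_A = ℏ/(2×3.900e-10 m) = 1.352e-25 kg·m/s
Particle B: Δp_B = ℏ/(2×6.320e-09 m) = 8.343e-27 kg·m/s

Ratio: Δp_A/Δp_B = 16.21

Since Δp_min ∝ 1/Δx, the particle with smaller position uncertainty (A) has larger momentum uncertainty.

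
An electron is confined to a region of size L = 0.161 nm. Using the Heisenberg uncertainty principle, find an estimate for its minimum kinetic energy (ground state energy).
367.461 meV

Using the uncertainty principle to estimate ground state energy:

1. The position uncertainty is approximately the confinement size:
   Δx ≈ L = 1.610e-10 m

2. From ΔxΔp ≥ ℏ/2, the minimum momentum uncertainty is:
   Δp ≈ ℏ/(2L) = 3.275e-25 kg·m/s

3. The kinetic energy is approximately:
   KE ≈ (Δp)²/(2m) = (3.275e-25)²/(2 × 9.109e-31 kg)
   KE ≈ 5.887e-20 J = 367.461 meV

This is an order-of-magnitude estimate of the ground state energy.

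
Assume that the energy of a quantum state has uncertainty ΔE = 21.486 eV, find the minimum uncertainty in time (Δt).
15.317 as

Using the energy-time uncertainty principle:
ΔEΔt ≥ ℏ/2

The minimum uncertainty in time is:
Δt_min = ℏ/(2ΔE)
Δt_min = (1.055e-34 J·s) / (2 × 3.442e-18 J)
Δt_min = 1.532e-17 s = 15.317 as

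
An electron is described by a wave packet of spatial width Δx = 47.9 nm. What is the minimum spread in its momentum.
1.101 × 10^-27 kg·m/s

For a wave packet, the spatial width Δx and momentum spread Δp are related by the uncertainty principle:
ΔxΔp ≥ ℏ/2

The minimum momentum spread is:
Δp_min = ℏ/(2Δx)
Δp_min = (1.055e-34 J·s) / (2 × 4.790e-08 m)
Δp_min = 1.101e-27 kg·m/s

A wave packet cannot have both a well-defined position and well-defined momentum.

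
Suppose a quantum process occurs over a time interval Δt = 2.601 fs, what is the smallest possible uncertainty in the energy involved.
126.531 meV

Using the energy-time uncertainty principle:
ΔEΔt ≥ ℏ/2

The minimum uncertainty in energy is:
ΔE_min = ℏ/(2Δt)
ΔE_min = (1.055e-34 J·s) / (2 × 2.601e-15 s)
ΔE_min = 2.027e-20 J = 126.531 meV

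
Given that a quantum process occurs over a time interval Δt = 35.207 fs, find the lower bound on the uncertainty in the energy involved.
9.348 meV

Using the energy-time uncertainty principle:
ΔEΔt ≥ ℏ/2

The minimum uncertainty in energy is:
ΔE_min = ℏ/(2Δt)
ΔE_min = (1.055e-34 J·s) / (2 × 3.521e-14 s)
ΔE_min = 1.498e-21 J = 9.348 meV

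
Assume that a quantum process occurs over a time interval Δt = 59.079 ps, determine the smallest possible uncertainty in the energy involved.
5.571 μeV

Using the energy-time uncertainty principle:
ΔEΔt ≥ ℏ/2

The minimum uncertainty in energy is:
ΔE_min = ℏ/(2Δt)
ΔE_min = (1.055e-34 J·s) / (2 × 5.908e-11 s)
ΔE_min = 8.925e-25 J = 5.571 μeV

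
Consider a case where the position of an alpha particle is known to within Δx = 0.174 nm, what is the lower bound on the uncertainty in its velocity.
45.606 m/s

Using the Heisenberg uncertainty principle and Δp = mΔv:
ΔxΔp ≥ ℏ/2
Δx(mΔv) ≥ ℏ/2

The minimum uncertainty in velocity is:
Δv_min = ℏ/(2mΔx)
Δv_min = (1.055e-34 J·s) / (2 × 6.645e-27 kg × 1.740e-10 m)
Δv_min = 4.561e+01 m/s = 45.606 m/s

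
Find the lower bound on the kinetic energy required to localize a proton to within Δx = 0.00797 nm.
81.665 meV

Localizing a particle requires giving it sufficient momentum uncertainty:

1. From uncertainty principle: Δp ≥ ℏ/(2Δx)
   Δp_min = (1.055e-34 J·s) / (2 × 7.970e-12 m)
   Δp_min = 6.616e-24 kg·m/s

2. This momentum uncertainty corresponds to kinetic energy:
   KE ≈ (Δp)²/(2m) = (6.616e-24)²/(2 × 1.673e-27 kg)
   KE = 1.308e-20 J = 81.665 meV

Tighter localization requires more energy.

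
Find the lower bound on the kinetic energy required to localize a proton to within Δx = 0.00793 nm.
82.491 meV

Localizing a particle requires giving it sufficient momentum uncertainty:

1. From uncertainty principle: Δp ≥ ℏ/(2Δx)
   Δp_min = (1.055e-34 J·s) / (2 × 7.930e-12 m)
   Δp_min = 6.649e-24 kg·m/s

2. This momentum uncertainty corresponds to kinetic energy:
   KE ≈ (Δp)²/(2m) = (6.649e-24)²/(2 × 1.673e-27 kg)
   KE = 1.322e-20 J = 82.491 meV

Tighter localization requires more energy.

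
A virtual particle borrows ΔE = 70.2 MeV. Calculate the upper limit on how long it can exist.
4.688 ys

Using the energy-time uncertainty principle:
ΔEΔt ≥ ℏ/2

For a virtual particle borrowing energy ΔE, the maximum lifetime is:
Δt_max = ℏ/(2ΔE)

Converting energy:
ΔE = 70.2 MeV = 1.125e-11 J

Δt_max = (1.055e-34 J·s) / (2 × 1.125e-11 J)
Δt_max = 4.688e-24 s = 4.688 ys

Virtual particles with higher borrowed energy exist for shorter times.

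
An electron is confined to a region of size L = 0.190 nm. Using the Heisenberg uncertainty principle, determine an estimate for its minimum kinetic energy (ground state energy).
263.849 meV

Using the uncertainty principle to estimate ground state energy:

1. The position uncertainty is approximately the confinement size:
   Δx ≈ L = 1.900e-10 m

2. From ΔxΔp ≥ ℏ/2, the minimum momentum uncertainty is:
   Δp ≈ ℏ/(2L) = 2.775e-25 kg·m/s

3. The kinetic energy is approximately:
   KE ≈ (Δp)²/(2m) = (2.775e-25)²/(2 × 9.109e-31 kg)
   KE ≈ 4.227e-20 J = 263.849 meV

This is an order-of-magnitude estimate of the ground state energy.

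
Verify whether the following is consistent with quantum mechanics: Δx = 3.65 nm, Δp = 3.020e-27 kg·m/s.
No, it violates the uncertainty principle (impossible measurement).

Calculate the product ΔxΔp:
ΔxΔp = (3.650e-09 m) × (3.020e-27 kg·m/s)
ΔxΔp = 1.102e-35 J·s

Compare to the minimum allowed value ℏ/2:
ℏ/2 = 5.273e-35 J·s

Since ΔxΔp = 1.102e-35 J·s < 5.273e-35 J·s = ℏ/2,
the measurement violates the uncertainty principle.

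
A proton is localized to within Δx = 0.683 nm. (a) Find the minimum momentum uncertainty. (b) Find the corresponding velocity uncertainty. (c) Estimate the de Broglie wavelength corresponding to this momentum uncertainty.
(a) Δp_min = 7.720 × 10^-26 kg·m/s
(b) Δv_min = 46.156 m/s
(c) λ_dB = 8.583 nm

Step-by-step:

(a) From the uncertainty principle:
Δp_min = ℏ/(2Δx) = (1.055e-34 J·s)/(2 × 6.830e-10 m) = 7.720e-26 kg·m/s

(b) The velocity uncertainty:
Δv = Δp/m = (7.720e-26 kg·m/s)/(1.673e-27 kg) = 4.616e+01 m/s = 46.156 m/s

(c) The de Broglie wavelength for this momentum:
λ = h/p = (6.626e-34 J·s)/(7.720e-26 kg·m/s) = 8.583e-09 m = 8.583 nm

Note: The de Broglie wavelength is comparable to the localization size, as expected from wave-particle duality.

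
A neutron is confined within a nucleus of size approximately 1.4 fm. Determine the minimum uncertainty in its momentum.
3.766 × 10^-20 kg·m/s

Using the Heisenberg uncertainty principle:
ΔxΔp ≥ ℏ/2

With Δx ≈ L = 1.400e-15 m (the confinement size):
Δp_min = ℏ/(2Δx)
Δp_min = (1.055e-34 J·s) / (2 × 1.400e-15 m)
Δp_min = 3.766e-20 kg·m/s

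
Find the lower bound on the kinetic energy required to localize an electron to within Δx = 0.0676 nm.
2.084 eV

Localizing a particle requires giving it sufficient momentum uncertainty:

1. From uncertainty principle: Δp ≥ ℏ/(2Δx)
   Δp_min = (1.055e-34 J·s) / (2 × 6.760e-11 m)
   Δp_min = 7.800e-25 kg·m/s

2. This momentum uncertainty corresponds to kinetic energy:
   KE ≈ (Δp)²/(2m) = (7.800e-25)²/(2 × 9.109e-31 kg)
   KE = 3.339e-19 J = 2.084 eV

Tighter localization requires more energy.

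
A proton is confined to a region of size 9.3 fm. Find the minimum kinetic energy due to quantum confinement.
59.977 keV

Using the uncertainty principle:

1. Position uncertainty: Δx ≈ 9.300e-15 m
2. Minimum momentum uncertainty: Δp = ℏ/(2Δx) = 5.670e-21 kg·m/s
3. Minimum kinetic energy:
   KE = (Δp)²/(2m) = (5.670e-21)²/(2 × 1.673e-27 kg)
   KE = 9.609e-15 J = 59.977 keV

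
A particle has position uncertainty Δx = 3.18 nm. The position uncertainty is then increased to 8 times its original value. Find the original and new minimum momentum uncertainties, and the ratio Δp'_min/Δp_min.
Original Δp_min = 1.658 × 10^-26 kg·m/s; new Δp'_min = 2.073 × 10^-27 kg·m/s; ratio Δp'_min/Δp_min = 1/8.

From the uncertainty principle ΔxΔp ≥ ℏ/2, the minimum momentum uncertainty is Δp_min = ℏ/(2Δx).

Original (Δx = 3.18 nm = 3.180e-09 m):
Δp_min = (1.055e-34 J·s)/(2 × 3.180e-09 m) = 1.658e-26 kg·m/s

When Δx → 8Δx:
Δp'_min = ℏ/(2 × 8Δx) = (1/8) × ℏ/(2Δx) = (1/8) × Δp_min
Δp'_min = 1/8 × 1.658e-26 kg·m/s = 2.073e-27 kg·m/s

Since Δp_min ∝ 1/Δx, when Δx is increased to 8 times its original value, Δp_min decreases to 1/8 of its original value.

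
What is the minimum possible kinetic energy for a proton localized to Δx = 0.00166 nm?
1.883 eV

Localizing a particle requires giving it sufficient momentum uncertainty:

1. From uncertainty principle: Δp ≥ ℏ/(2Δx)
   Δp_min = (1.055e-34 J·s) / (2 × 1.660e-12 m)
   Δp_min = 3.176e-23 kg·m/s

2. This momentum uncertainty corresponds to kinetic energy:
   KE ≈ (Δp)²/(2m) = (3.176e-23)²/(2 × 1.673e-27 kg)
   KE = 3.016e-19 J = 1.883 eV

Tighter localization requires more energy.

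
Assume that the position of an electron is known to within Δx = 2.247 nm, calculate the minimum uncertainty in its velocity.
25.760 km/s

Using the Heisenberg uncertainty principle and Δp = mΔv:
ΔxΔp ≥ ℏ/2
Δx(mΔv) ≥ ℏ/2

The minimum uncertainty in velocity is:
Δv_min = ℏ/(2mΔx)
Δv_min = (1.055e-34 J·s) / (2 × 9.109e-31 kg × 2.247e-09 m)
Δv_min = 2.576e+04 m/s = 25.760 km/s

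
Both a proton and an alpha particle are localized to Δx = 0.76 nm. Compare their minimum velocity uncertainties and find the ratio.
The proton has the larger minimum velocity uncertainty, by a ratio of 4.0.

For both particles, Δp_min = ℏ/(2Δx) = 6.938e-26 kg·m/s (same for both).

The velocity uncertainty is Δv = Δp/m:
- proton: Δv = 6.938e-26 / 1.673e-27 = 4.148e+01 m/s = 41.480 m/s
- alpha particle: Δv = 6.938e-26 / 6.645e-27 = 1.044e+01 m/s = 10.441 m/s

Ratio: 4.148e+01 / 1.044e+01 = 4.0

The lighter particle has larger velocity uncertainty because Δv ∝ 1/m.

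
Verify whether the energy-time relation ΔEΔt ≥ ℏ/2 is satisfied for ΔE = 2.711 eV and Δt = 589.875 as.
Yes, it satisfies the uncertainty relation.

Calculate the product ΔEΔt:
ΔE = 2.711 eV = 4.344e-19 J
ΔEΔt = (4.344e-19 J) × (5.899e-16 s)
ΔEΔt = 2.562e-34 J·s

Compare to the minimum allowed value ℏ/2:
ℏ/2 = 5.273e-35 J·s

Since ΔEΔt = 2.562e-34 J·s ≥ 5.273e-35 J·s = ℏ/2,
this satisfies the uncertainty relation.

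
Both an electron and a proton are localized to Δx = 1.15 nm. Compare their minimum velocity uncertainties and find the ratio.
The electron has the larger minimum velocity uncertainty, by a ratio of 1836.2.

For both particles, Δp_min = ℏ/(2Δx) = 4.585e-26 kg·m/s (same for both).

The velocity uncertainty is Δv = Δp/m:
- electron: Δv = 4.585e-26 / 9.109e-31 = 5.033e+04 m/s = 50.334 km/s
- proton: Δv = 4.585e-26 / 1.673e-27 = 2.741e+01 m/s = 27.413 m/s

Ratio: 5.033e+04 / 2.741e+01 = 1836.2

The lighter particle has larger velocity uncertainty because Δv ∝ 1/m.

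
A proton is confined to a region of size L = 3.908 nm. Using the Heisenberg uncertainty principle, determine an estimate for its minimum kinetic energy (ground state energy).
339.661 neV

Using the uncertainty principle to estimate ground state energy:

1. The position uncertainty is approximately the confinement size:
   Δx ≈ L = 3.908e-09 m

2. From ΔxΔp ≥ ℏ/2, the minimum momentum uncertainty is:
   Δp ≈ ℏ/(2L) = 1.349e-26 kg·m/s

3. The kinetic energy is approximately:
   KE ≈ (Δp)²/(2m) = (1.349e-26)²/(2 × 1.673e-27 kg)
   KE ≈ 5.442e-26 J = 339.661 neV

This is an order-of-magnitude estimate of the ground state energy.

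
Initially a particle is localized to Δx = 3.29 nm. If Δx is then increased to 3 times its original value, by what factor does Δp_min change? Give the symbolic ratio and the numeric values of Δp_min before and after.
Original Δp_min = 1.603 × 10^-26 kg·m/s; new Δp'_min = 5.342 × 10^-27 kg·m/s; ratio Δp'_min/Δp_min = 1/3.

From the uncertainty principle ΔxΔp ≥ ℏ/2, the minimum momentum uncertainty is Δp_min = ℏ/(2Δx).

Original (Δx = 3.29 nm = 3.290e-09 m):
Δp_min = (1.055e-34 J·s)/(2 × 3.290e-09 m) = 1.603e-26 kg·m/s

When Δx → 3Δx:
Δp'_min = ℏ/(2 × 3Δx) = (1/3) × ℏ/(2Δx) = (1/3) × Δp_min
Δp'_min = 1/3 × 1.603e-26 kg·m/s = 5.342e-27 kg·m/s

Since Δp_min ∝ 1/Δx, when Δx is increased to 3 times its original value, Δp_min decreases to 1/3 of its original value.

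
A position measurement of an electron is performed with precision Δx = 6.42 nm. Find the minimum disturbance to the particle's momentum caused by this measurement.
8.213 × 10^-27 kg·m/s

The uncertainty principle implies that measuring position disturbs momentum:
ΔxΔp ≥ ℏ/2

When we measure position with precision Δx, we necessarily introduce a momentum uncertainty:
Δp ≥ ℏ/(2Δx)
Δp_min = (1.055e-34 J·s) / (2 × 6.420e-09 m)
Δp_min = 8.213e-27 kg·m/s

The more precisely we measure position, the greater the momentum disturbance.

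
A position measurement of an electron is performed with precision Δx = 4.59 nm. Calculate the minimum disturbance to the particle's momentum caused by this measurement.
1.149 × 10^-26 kg·m/s

The uncertainty principle implies that measuring position disturbs momentum:
ΔxΔp ≥ ℏ/2

When we measure position with precision Δx, we necessarily introduce a momentum uncertainty:
Δp ≥ ℏ/(2Δx)
Δp_min = (1.055e-34 J·s) / (2 × 4.590e-09 m)
Δp_min = 1.149e-26 kg·m/s

The more precisely we measure position, the greater the momentum disturbance.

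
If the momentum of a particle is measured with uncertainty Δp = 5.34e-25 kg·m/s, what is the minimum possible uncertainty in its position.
98.743 pm

Using the Heisenberg uncertainty principle:
ΔxΔp ≥ ℏ/2

The minimum uncertainty in position is:
Δx_min = ℏ/(2Δp)
Δx_min = (1.055e-34 J·s) / (2 × 5.340e-25 kg·m/s)
Δx_min = 9.874e-11 m = 98.743 pm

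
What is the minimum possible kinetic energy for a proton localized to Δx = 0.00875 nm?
67.754 meV

Localizing a particle requires giving it sufficient momentum uncertainty:

1. From uncertainty principle: Δp ≥ ℏ/(2Δx)
   Δp_min = (1.055e-34 J·s) / (2 × 8.750e-12 m)
   Δp_min = 6.026e-24 kg·m/s

2. This momentum uncertainty corresponds to kinetic energy:
   KE ≈ (Δp)²/(2m) = (6.026e-24)²/(2 × 1.673e-27 kg)
   KE = 1.086e-20 J = 67.754 meV

Tighter localization requires more energy.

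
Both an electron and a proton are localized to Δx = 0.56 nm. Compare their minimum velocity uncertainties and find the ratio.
The electron has the larger minimum velocity uncertainty, by a ratio of 1836.2.

For both particles, Δp_min = ℏ/(2Δx) = 9.416e-26 kg·m/s (same for both).

The velocity uncertainty is Δv = Δp/m:
- electron: Δv = 9.416e-26 / 9.109e-31 = 1.034e+05 m/s = 103.364 km/s
- proton: Δv = 9.416e-26 / 1.673e-27 = 5.629e+01 m/s = 56.294 m/s

Ratio: 1.034e+05 / 5.629e+01 = 1836.2

The lighter particle has larger velocity uncertainty because Δv ∝ 1/m.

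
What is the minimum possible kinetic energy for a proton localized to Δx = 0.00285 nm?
638.652 meV

Localizing a particle requires giving it sufficient momentum uncertainty:

1. From uncertainty principle: Δp ≥ ℏ/(2Δx)
   Δp_min = (1.055e-34 J·s) / (2 × 2.850e-12 m)
   Δp_min = 1.850e-23 kg·m/s

2. This momentum uncertainty corresponds to kinetic energy:
   KE ≈ (Δp)²/(2m) = (1.850e-23)²/(2 × 1.673e-27 kg)
   KE = 1.023e-19 J = 638.652 meV

Tighter localization requires more energy.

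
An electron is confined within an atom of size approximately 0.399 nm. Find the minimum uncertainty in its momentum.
1.322 × 10^-25 kg·m/s

Using the Heisenberg uncertainty principle:
ΔxΔp ≥ ℏ/2

With Δx ≈ L = 3.990e-10 m (the confinement size):
Δp_min = ℏ/(2Δx)
Δp_min = (1.055e-34 J·s) / (2 × 3.990e-10 m)
Δp_min = 1.322e-25 kg·m/s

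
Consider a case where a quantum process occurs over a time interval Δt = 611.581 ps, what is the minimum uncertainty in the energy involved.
538.123 neV

Using the energy-time uncertainty principle:
ΔEΔt ≥ ℏ/2

The minimum uncertainty in energy is:
ΔE_min = ℏ/(2Δt)
ΔE_min = (1.055e-34 J·s) / (2 × 6.116e-10 s)
ΔE_min = 8.622e-26 J = 538.123 neV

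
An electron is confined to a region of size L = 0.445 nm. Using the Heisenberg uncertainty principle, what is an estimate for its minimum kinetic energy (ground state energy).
48.100 meV

Using the uncertainty principle to estimate ground state energy:

1. The position uncertainty is approximately the confinement size:
   Δx ≈ L = 4.450e-10 m

2. From ΔxΔp ≥ ℏ/2, the minimum momentum uncertainty is:
   Δp ≈ ℏ/(2L) = 1.185e-25 kg·m/s

3. The kinetic energy is approximately:
   KE ≈ (Δp)²/(2m) = (1.185e-25)²/(2 × 9.109e-31 kg)
   KE ≈ 7.706e-21 J = 48.100 meV

This is an order-of-magnitude estimate of the ground state energy.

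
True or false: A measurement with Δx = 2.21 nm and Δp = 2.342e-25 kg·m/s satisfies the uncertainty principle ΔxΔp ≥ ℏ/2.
Yes, it satisfies the uncertainty principle.

Calculate the product ΔxΔp:
ΔxΔp = (2.210e-09 m) × (2.342e-25 kg·m/s)
ΔxΔp = 5.176e-34 J·s

Compare to the minimum allowed value ℏ/2:
ℏ/2 = 5.273e-35 J·s

Since ΔxΔp = 5.176e-34 J·s ≥ 5.273e-35 J·s = ℏ/2,
the measurement satisfies the uncertainty principle.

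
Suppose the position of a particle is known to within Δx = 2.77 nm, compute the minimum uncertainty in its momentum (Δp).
1.904 × 10^-26 kg·m/s

Using the Heisenberg uncertainty principle:
ΔxΔp ≥ ℏ/2

The minimum uncertainty in momentum is:
Δp_min = ℏ/(2Δx)
Δp_min = (1.055e-34 J·s) / (2 × 2.770e-09 m)
Δp_min = 1.904e-26 kg·m/s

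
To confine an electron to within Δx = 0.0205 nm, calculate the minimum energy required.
22.665 eV

Localizing a particle requires giving it sufficient momentum uncertainty:

1. From uncertainty principle: Δp ≥ ℏ/(2Δx)
   Δp_min = (1.055e-34 J·s) / (2 × 2.050e-11 m)
   Δp_min = 2.572e-24 kg·m/s

2. This momentum uncertainty corresponds to kinetic energy:
   KE ≈ (Δp)²/(2m) = (2.572e-24)²/(2 × 9.109e-31 kg)
   KE = 3.631e-18 J = 22.665 eV

Tighter localization requires more energy.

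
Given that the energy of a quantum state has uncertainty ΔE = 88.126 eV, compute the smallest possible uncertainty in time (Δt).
3.734 as

Using the energy-time uncertainty principle:
ΔEΔt ≥ ℏ/2

The minimum uncertainty in time is:
Δt_min = ℏ/(2ΔE)
Δt_min = (1.055e-34 J·s) / (2 × 1.412e-17 J)
Δt_min = 3.734e-18 s = 3.734 as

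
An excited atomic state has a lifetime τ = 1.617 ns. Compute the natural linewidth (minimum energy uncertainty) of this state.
203.529 neV

Using the energy-time uncertainty principle:
ΔEΔt ≥ ℏ/2

The lifetime τ represents the time uncertainty Δt.
The natural linewidth (minimum energy uncertainty) is:

ΔE = ℏ/(2τ)
ΔE = (1.055e-34 J·s) / (2 × 1.617e-09 s)
ΔE = 3.261e-26 J = 203.529 neV

This natural linewidth limits the precision of spectroscopic measurements.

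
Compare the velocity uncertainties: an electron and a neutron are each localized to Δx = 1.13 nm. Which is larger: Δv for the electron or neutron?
The electron has the larger minimum velocity uncertainty, by a ratio of 1838.7.

For both particles, Δp_min = ℏ/(2Δx) = 4.666e-26 kg·m/s (same for both).

The velocity uncertainty is Δv = Δp/m:
- electron: Δv = 4.666e-26 / 9.109e-31 = 5.122e+04 m/s = 51.225 km/s
- neutron: Δv = 4.666e-26 / 1.675e-27 = 2.786e+01 m/s = 27.859 m/s

Ratio: 5.122e+04 / 2.786e+01 = 1838.7

The lighter particle has larger velocity uncertainty because Δv ∝ 1/m.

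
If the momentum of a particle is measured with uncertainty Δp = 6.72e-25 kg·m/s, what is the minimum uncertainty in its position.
78.465 pm

Using the Heisenberg uncertainty principle:
ΔxΔp ≥ ℏ/2

The minimum uncertainty in position is:
Δx_min = ℏ/(2Δp)
Δx_min = (1.055e-34 J·s) / (2 × 6.720e-25 kg·m/s)
Δx_min = 7.847e-11 m = 78.465 pm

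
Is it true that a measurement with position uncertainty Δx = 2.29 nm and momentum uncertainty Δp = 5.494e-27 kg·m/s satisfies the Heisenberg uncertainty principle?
No, it violates the uncertainty principle (impossible measurement).

Calculate the product ΔxΔp:
ΔxΔp = (2.290e-09 m) × (5.494e-27 kg·m/s)
ΔxΔp = 1.258e-35 J·s

Compare to the minimum allowed value ℏ/2:
ℏ/2 = 5.273e-35 J·s

Since ΔxΔp = 1.258e-35 J·s < 5.273e-35 J·s = ℏ/2,
the measurement violates the uncertainty principle.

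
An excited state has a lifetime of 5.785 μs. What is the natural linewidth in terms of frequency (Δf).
13.756 kHz

Using the energy-time uncertainty principle and E = hf:
ΔEΔt ≥ ℏ/2
hΔf·Δt ≥ ℏ/2

The minimum frequency uncertainty is:
Δf = ℏ/(2hτ) = 1/(4πτ)
Δf = 1/(4π × 5.785e-06 s)
Δf = 1.376e+04 Hz = 13.756 kHz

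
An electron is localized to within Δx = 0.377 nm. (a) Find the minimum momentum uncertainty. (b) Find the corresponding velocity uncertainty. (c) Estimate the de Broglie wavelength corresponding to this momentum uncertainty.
(a) Δp_min = 1.399 × 10^-25 kg·m/s
(b) Δv_min = 153.538 km/s
(c) λ_dB = 4.738 nm

Step-by-step:

(a) From the uncertainty principle:
Δp_min = ℏ/(2Δx) = (1.055e-34 J·s)/(2 × 3.770e-10 m) = 1.399e-25 kg·m/s

(b) The velocity uncertainty:
Δv = Δp/m = (1.399e-25 kg·m/s)/(9.109e-31 kg) = 1.535e+05 m/s = 153.538 km/s

(c) The de Broglie wavelength for this momentum:
λ = h/p = (6.626e-34 J·s)/(1.399e-25 kg·m/s) = 4.738e-09 m = 4.738 nm

Note: The de Broglie wavelength is comparable to the localization size, as expected from wave-particle duality.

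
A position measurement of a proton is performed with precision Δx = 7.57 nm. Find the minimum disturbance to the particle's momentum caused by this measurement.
6.965 × 10^-27 kg·m/s

The uncertainty principle implies that measuring position disturbs momentum:
ΔxΔp ≥ ℏ/2

When we measure position with precision Δx, we necessarily introduce a momentum uncertainty:
Δp ≥ ℏ/(2Δx)
Δp_min = (1.055e-34 J·s) / (2 × 7.570e-09 m)
Δp_min = 6.965e-27 kg·m/s

The more precisely we measure position, the greater the momentum disturbance.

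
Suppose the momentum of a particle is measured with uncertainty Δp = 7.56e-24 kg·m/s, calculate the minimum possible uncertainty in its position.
6.975 pm

Using the Heisenberg uncertainty principle:
ΔxΔp ≥ ℏ/2

The minimum uncertainty in position is:
Δx_min = ℏ/(2Δp)
Δx_min = (1.055e-34 J·s) / (2 × 7.560e-24 kg·m/s)
Δx_min = 6.975e-12 m = 6.975 pm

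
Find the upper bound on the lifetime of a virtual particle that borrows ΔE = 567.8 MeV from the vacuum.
5.796 × 10^-25 s

Using the energy-time uncertainty principle:
ΔEΔt ≥ ℏ/2

For a virtual particle borrowing energy ΔE, the maximum lifetime is:
Δt_max = ℏ/(2ΔE)

Converting energy:
ΔE = 567.8 MeV = 9.097e-11 J

Δt_max = (1.055e-34 J·s) / (2 × 9.097e-11 J)
Δt_max = 5.796e-25 s = 5.796 × 10^-25 s

Virtual particles with higher borrowed energy exist for shorter times.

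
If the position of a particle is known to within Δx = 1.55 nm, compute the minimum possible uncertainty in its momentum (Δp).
3.402 × 10^-26 kg·m/s

Using the Heisenberg uncertainty principle:
ΔxΔp ≥ ℏ/2

The minimum uncertainty in momentum is:
Δp_min = ℏ/(2Δx)
Δp_min = (1.055e-34 J·s) / (2 × 1.550e-09 m)
Δp_min = 3.402e-26 kg·m/s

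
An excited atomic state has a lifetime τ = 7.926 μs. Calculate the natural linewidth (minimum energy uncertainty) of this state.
41.522 peV

Using the energy-time uncertainty principle:
ΔEΔt ≥ ℏ/2

The lifetime τ represents the time uncertainty Δt.
The natural linewidth (minimum energy uncertainty) is:

ΔE = ℏ/(2τ)
ΔE = (1.055e-34 J·s) / (2 × 7.926e-06 s)
ΔE = 6.653e-30 J = 41.522 peV

This natural linewidth limits the precision of spectroscopic measurements.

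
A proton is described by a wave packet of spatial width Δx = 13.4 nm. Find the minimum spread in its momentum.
3.935 × 10^-27 kg·m/s

For a wave packet, the spatial width Δx and momentum spread Δp are related by the uncertainty principle:
ΔxΔp ≥ ℏ/2

The minimum momentum spread is:
Δp_min = ℏ/(2Δx)
Δp_min = (1.055e-34 J·s) / (2 × 1.340e-08 m)
Δp_min = 3.935e-27 kg·m/s

A wave packet cannot have both a well-defined position and well-defined momentum.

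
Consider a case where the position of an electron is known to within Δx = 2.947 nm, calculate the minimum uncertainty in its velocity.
19.642 km/s

Using the Heisenberg uncertainty principle and Δp = mΔv:
ΔxΔp ≥ ℏ/2
Δx(mΔv) ≥ ℏ/2

The minimum uncertainty in velocity is:
Δv_min = ℏ/(2mΔx)
Δv_min = (1.055e-34 J·s) / (2 × 9.109e-31 kg × 2.947e-09 m)
Δv_min = 1.964e+04 m/s = 19.642 km/s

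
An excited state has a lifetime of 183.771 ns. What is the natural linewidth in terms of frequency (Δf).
433.025 kHz

Using the energy-time uncertainty principle and E = hf:
ΔEΔt ≥ ℏ/2
hΔf·Δt ≥ ℏ/2

The minimum frequency uncertainty is:
Δf = ℏ/(2hτ) = 1/(4πτ)
Δf = 1/(4π × 1.838e-07 s)
Δf = 4.330e+05 Hz = 433.025 kHz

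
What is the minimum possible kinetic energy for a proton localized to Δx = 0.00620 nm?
134.949 meV

Localizing a particle requires giving it sufficient momentum uncertainty:

1. From uncertainty principle: Δp ≥ ℏ/(2Δx)
   Δp_min = (1.055e-34 J·s) / (2 × 6.200e-12 m)
   Δp_min = 8.505e-24 kg·m/s

2. This momentum uncertainty corresponds to kinetic energy:
   KE ≈ (Δp)²/(2m) = (8.505e-24)²/(2 × 1.673e-27 kg)
   KE = 2.162e-20 J = 134.949 meV

Tighter localization requires more energy.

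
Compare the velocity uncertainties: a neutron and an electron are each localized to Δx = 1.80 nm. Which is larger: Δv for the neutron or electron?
The electron has the larger minimum velocity uncertainty, by a ratio of 1838.7.

For both particles, Δp_min = ℏ/(2Δx) = 2.929e-26 kg·m/s (same for both).

The velocity uncertainty is Δv = Δp/m:
- neutron: Δv = 2.929e-26 / 1.675e-27 = 1.749e+01 m/s = 17.490 m/s
- electron: Δv = 2.929e-26 / 9.109e-31 = 3.216e+04 m/s = 32.158 km/s

Ratio: 3.216e+04 / 1.749e+01 = 1838.7

The lighter particle has larger velocity uncertainty because Δv ∝ 1/m.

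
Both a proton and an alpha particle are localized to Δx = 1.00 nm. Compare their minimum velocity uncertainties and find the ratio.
The proton has the larger minimum velocity uncertainty, by a ratio of 4.0.

For both particles, Δp_min = ℏ/(2Δx) = 5.273e-26 kg·m/s (same for both).

The velocity uncertainty is Δv = Δp/m:
- proton: Δv = 5.273e-26 / 1.673e-27 = 3.152e+01 m/s = 31.525 m/s
- alpha particle: Δv = 5.273e-26 / 6.645e-27 = 7.935e+00 m/s = 7.935 m/s

Ratio: 3.152e+01 / 7.935e+00 = 4.0

The lighter particle has larger velocity uncertainty because Δv ∝ 1/m.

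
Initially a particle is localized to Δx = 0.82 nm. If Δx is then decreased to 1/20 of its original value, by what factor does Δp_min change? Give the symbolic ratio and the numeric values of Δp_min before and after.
Original Δp_min = 6.430 × 10^-26 kg·m/s; new Δp'_min = 1.286 × 10^-24 kg·m/s; ratio Δp'_min/Δp_min = 20.

From the uncertainty principle ΔxΔp ≥ ℏ/2, the minimum momentum uncertainty is Δp_min = ℏ/(2Δx).

Original (Δx = 0.82 nm = 8.200e-10 m):
Δp_min = (1.055e-34 J·s)/(2 × 8.200e-10 m) = 6.430e-26 kg·m/s

When Δx → (1/20)Δx:
Δp'_min = ℏ/(2 × (1/20)Δx) = 20 × ℏ/(2Δx) = 20 × Δp_min
Δp'_min = 20 × 6.430e-26 kg·m/s = 1.286e-24 kg·m/s

Since Δp_min ∝ 1/Δx, when Δx is decreased to 1/20 of its original value, Δp_min increases to 20 times its original value.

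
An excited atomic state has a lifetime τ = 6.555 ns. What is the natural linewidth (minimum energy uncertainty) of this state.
50.207 neV

Using the energy-time uncertainty principle:
ΔEΔt ≥ ℏ/2

The lifetime τ represents the time uncertainty Δt.
The natural linewidth (minimum energy uncertainty) is:

ΔE = ℏ/(2τ)
ΔE = (1.055e-34 J·s) / (2 × 6.555e-09 s)
ΔE = 8.044e-27 J = 50.207 neV

This natural linewidth limits the precision of spectroscopic measurements.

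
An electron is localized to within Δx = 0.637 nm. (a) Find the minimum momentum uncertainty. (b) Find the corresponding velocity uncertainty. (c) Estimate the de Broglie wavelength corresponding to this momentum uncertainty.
(a) Δp_min = 8.278 × 10^-26 kg·m/s
(b) Δv_min = 90.869 km/s
(c) λ_dB = 8.005 nm

Step-by-step:

(a) From the uncertainty principle:
Δp_min = ℏ/(2Δx) = (1.055e-34 J·s)/(2 × 6.370e-10 m) = 8.278e-26 kg·m/s

(b) The velocity uncertainty:
Δv = Δp/m = (8.278e-26 kg·m/s)/(9.109e-31 kg) = 9.087e+04 m/s = 90.869 km/s

(c) The de Broglie wavelength for this momentum:
λ = h/p = (6.626e-34 J·s)/(8.278e-26 kg·m/s) = 8.005e-09 m = 8.005 nm

Note: The de Broglie wavelength is comparable to the localization size, as expected from wave-particle duality.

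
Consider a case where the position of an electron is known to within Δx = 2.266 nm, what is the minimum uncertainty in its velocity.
25.544 km/s

Using the Heisenberg uncertainty principle and Δp = mΔv:
ΔxΔp ≥ ℏ/2
Δx(mΔv) ≥ ℏ/2

The minimum uncertainty in velocity is:
Δv_min = ℏ/(2mΔx)
Δv_min = (1.055e-34 J·s) / (2 × 9.109e-31 kg × 2.266e-09 m)
Δv_min = 2.554e+04 m/s = 25.544 km/s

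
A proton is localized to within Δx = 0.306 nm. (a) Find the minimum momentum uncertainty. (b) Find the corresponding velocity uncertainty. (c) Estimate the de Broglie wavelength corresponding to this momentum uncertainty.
(a) Δp_min = 1.723 × 10^-25 kg·m/s
(b) Δv_min = 103.021 m/s
(c) λ_dB = 3.845 nm

Step-by-step:

(a) From the uncertainty principle:
Δp_min = ℏ/(2Δx) = (1.055e-34 J·s)/(2 × 3.060e-10 m) = 1.723e-25 kg·m/s

(b) The velocity uncertainty:
Δv = Δp/m = (1.723e-25 kg·m/s)/(1.673e-27 kg) = 1.030e+02 m/s = 103.021 m/s

(c) The de Broglie wavelength for this momentum:
λ = h/p = (6.626e-34 J·s)/(1.723e-25 kg·m/s) = 3.845e-09 m = 3.845 nm

Note: The de Broglie wavelength is comparable to the localization size, as expected from wave-particle duality.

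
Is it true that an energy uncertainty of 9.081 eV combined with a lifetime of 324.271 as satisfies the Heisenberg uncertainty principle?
Yes, it satisfies the uncertainty relation.

Calculate the product ΔEΔt:
ΔE = 9.081 eV = 1.455e-18 J
ΔEΔt = (1.455e-18 J) × (3.243e-16 s)
ΔEΔt = 4.718e-34 J·s

Compare to the minimum allowed value ℏ/2:
ℏ/2 = 5.273e-35 J·s

Since ΔEΔt = 4.718e-34 J·s ≥ 5.273e-35 J·s = ℏ/2,
this satisfies the uncertainty relation.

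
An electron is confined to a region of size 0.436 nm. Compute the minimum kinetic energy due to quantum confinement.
50.106 meV

Using the uncertainty principle:

1. Position uncertainty: Δx ≈ 4.360e-10 m
2. Minimum momentum uncertainty: Δp = ℏ/(2Δx) = 1.209e-25 kg·m/s
3. Minimum kinetic energy:
   KE = (Δp)²/(2m) = (1.209e-25)²/(2 × 9.109e-31 kg)
   KE = 8.028e-21 J = 50.106 meV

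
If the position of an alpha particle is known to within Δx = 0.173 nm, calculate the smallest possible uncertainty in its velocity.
45.870 m/s

Using the Heisenberg uncertainty principle and Δp = mΔv:
ΔxΔp ≥ ℏ/2
Δx(mΔv) ≥ ℏ/2

The minimum uncertainty in velocity is:
Δv_min = ℏ/(2mΔx)
Δv_min = (1.055e-34 J·s) / (2 × 6.645e-27 kg × 1.730e-10 m)
Δv_min = 4.587e+01 m/s = 45.870 m/s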